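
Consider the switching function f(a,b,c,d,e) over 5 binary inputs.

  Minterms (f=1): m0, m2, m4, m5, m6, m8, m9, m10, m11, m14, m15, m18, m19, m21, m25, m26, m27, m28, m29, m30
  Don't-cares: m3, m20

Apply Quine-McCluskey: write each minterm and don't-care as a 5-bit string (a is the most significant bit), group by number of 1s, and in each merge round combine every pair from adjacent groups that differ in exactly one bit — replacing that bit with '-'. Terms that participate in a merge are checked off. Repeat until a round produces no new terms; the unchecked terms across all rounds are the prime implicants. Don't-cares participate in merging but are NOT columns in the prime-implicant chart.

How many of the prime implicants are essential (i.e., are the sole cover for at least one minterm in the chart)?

Round 0: 00000✓ 00010✓ 00011✓ 00100✓ 00101✓ 00110✓ 01000✓ 01001✓ 01010✓ 01011✓ 01110✓ 01111✓ 10010✓ 10011✓ 10100✓ 10101✓ 11001✓ 11010✓ 11011✓ 11100✓ 11101✓ 11110✓
Round 1: -0010✓ -0011✓ -0100✓ -0101✓ -1001✓ -1010✓ -1011✓ -1110✓ 0-000✓ 0-010✓ 0-011✓ 0-110✓ 00-00✓ 00-10✓ 000-0✓ 0001-✓ 001-0✓ 0010-✓ 01-10✓ 01-11✓ 010-0✓ 010-1✓ 0100-✓ 0101-✓ 0111-✓ 1-010✓ 1-011✓ 1-100✓ 1-101✓ 1001-✓ 1010-✓ 11-01 11-10✓ 110-1✓ 1101-✓ 111-0 1110-✓
Round 2: --010✓ --011✓ -001-✓ -010- -1-10 -10-1 -101-✓ 0--10 0-0-0 0-01-✓ 00--0 01-1- 010-- 1-01-✓ 1-10-
Round 3: --01-
PIs = {--01-, -010-, -1-10, -10-1, 0--10, 0-0-0, 00--0, 01-1-, 010--, 1-10-, 11-01, 111-0}
Coverage chart:
  m0: 0-0-0,00--0
  m2: --01-,0--10,0-0-0,00--0
  m4: -010-,00--0
  m5: -010- ←essential
  m6: 0--10,00--0
  m8: 0-0-0,010--
  m9: -10-1,010--
  m10: --01-,-1-10,0--10,0-0-0,01-1-,010--
  m11: --01-,-10-1,01-1-,010--
  m14: -1-10,0--10,01-1-
  m15: 01-1- ←essential
  m18: --01- ←essential
  m19: --01- ←essential
  m21: -010-,1-10-
  m25: -10-1,11-01
  m26: --01-,-1-10
  m27: --01-,-10-1
  m28: 1-10-,111-0
  m29: 1-10-,11-01
  m30: -1-10,111-0
Essential: --01-, -010-, 01-1-

3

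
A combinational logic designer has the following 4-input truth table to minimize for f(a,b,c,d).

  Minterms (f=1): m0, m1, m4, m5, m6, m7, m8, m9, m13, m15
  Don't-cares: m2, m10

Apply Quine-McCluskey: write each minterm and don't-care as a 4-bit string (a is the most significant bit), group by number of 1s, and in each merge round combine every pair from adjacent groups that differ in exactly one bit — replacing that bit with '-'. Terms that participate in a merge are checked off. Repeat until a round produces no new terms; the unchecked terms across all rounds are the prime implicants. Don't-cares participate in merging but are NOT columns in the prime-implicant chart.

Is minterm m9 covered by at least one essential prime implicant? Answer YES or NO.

Round 0: 0000✓ 0001✓ 0010✓ 0100✓ 0101✓ 0110✓ 0111✓ 1000✓ 1001✓ 1010✓ 1101✓ 1111✓
Round 1: -000✓ -001✓ -010✓ -101✓ -111✓ 0-00✓ 0-01✓ 0-10✓ 00-0✓ 000-✓ 01-0✓ 01-1✓ 010-✓ 011-✓ 1-01✓ 10-0✓ 100-✓ 11-1✓
Round 2: --01 -0-0 -00- -1-1 0--0 0-0- 01--
PIs = {--01, -0-0, -00-, -1-1, 0--0, 0-0-, 01--}
Coverage chart:
  m0: -0-0,-00-,0--0,0-0-
  m1: --01,-00-,0-0-
  m4: 0--0,0-0-,01--
  m5: --01,-1-1,0-0-,01--
  m6: 0--0,01--
  m7: -1-1,01--
  m8: -0-0,-00-
  m9: --01,-00-
  m13: --01,-1-1
  m15: -1-1 ←essential
Essential: -1-1

NO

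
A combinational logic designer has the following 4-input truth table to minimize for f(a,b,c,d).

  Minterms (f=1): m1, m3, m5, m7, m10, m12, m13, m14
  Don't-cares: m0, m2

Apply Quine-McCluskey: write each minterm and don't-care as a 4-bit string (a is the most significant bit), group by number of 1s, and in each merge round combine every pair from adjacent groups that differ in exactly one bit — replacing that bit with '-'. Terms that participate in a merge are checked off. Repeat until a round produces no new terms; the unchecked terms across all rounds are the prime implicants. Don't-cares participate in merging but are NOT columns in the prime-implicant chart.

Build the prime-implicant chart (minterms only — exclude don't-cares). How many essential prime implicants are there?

1

Round 0: 0000✓ 0001✓ 0010✓ 0011✓ 0101✓ 0111✓ 1010✓ 1100✓ 1101✓ 1110✓
Round 1: -010 -101 0-01✓ 0-11✓ 00-0✓ 00-1✓ 000-✓ 001-✓ 01-1✓ 1-10 11-0 110-
Round 2: 0--1 00--
PIs = {-010, -101, 0--1, 00--, 1-10, 11-0, 110-}
Coverage chart:
  m1: 0--1,00--
  m3: 0--1,00--
  m5: -101,0--1
  m7: 0--1 ←essential
  m10: -010,1-10
  m12: 11-0,110-
  m13: -101,110-
  m14: 1-10,11-0
Essential: 0--1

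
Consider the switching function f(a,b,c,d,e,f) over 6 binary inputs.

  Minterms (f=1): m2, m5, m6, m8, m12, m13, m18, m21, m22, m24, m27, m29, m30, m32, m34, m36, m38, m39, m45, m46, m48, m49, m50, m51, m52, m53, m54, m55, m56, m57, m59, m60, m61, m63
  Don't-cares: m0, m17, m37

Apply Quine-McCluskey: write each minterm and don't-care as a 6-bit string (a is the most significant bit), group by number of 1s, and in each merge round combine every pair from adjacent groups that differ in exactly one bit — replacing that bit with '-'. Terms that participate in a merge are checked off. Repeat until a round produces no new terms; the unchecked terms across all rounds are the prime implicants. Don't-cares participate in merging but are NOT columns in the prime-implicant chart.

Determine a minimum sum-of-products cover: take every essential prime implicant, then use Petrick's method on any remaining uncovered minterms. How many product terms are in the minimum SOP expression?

11

Round 0: 000000✓ 000010✓ 000101✓ 000110✓ 001000✓ 001100✓ 001101✓ 010001✓ 010010✓ 010101✓ 010110✓ 011000✓ 011011✓ 011101✓ 011110✓ 100000✓ 100010✓ 100100✓ 100101✓ 100110✓ 100111✓ 101101✓ 101110✓ 110000✓ 110001✓ 110010✓ 110011✓ 110100✓ 110101✓ 110110✓ 110111✓ 111000✓ 111001✓ 111011✓ 111100✓ 111101✓ 111111✓
Round 1: -00000✓ -00010✓ -00101✓ -00110✓ -01101✓ -10001✓ -10010✓ -10101✓ -10110✓ -11000 -11011 -11101✓ 0-0010✓ 0-0101✓ 0-0110✓ 0-1000 0-1101✓ 00-000 00-101✓ 000-10✓ 0000-0✓ 001-00 00110- 01-101✓ 01-110 010-01✓ 010-10✓ 1-0000✓ 1-0010✓ 1-0100✓ 1-0101✓ 1-0110✓ 1-0111✓ 1-1101✓ 10-101✓ 10-110 100-00✓ 100-10✓ 1000-0✓ 1001-0✓ 1001-1✓ 10010-✓ 10011-✓ 11-000✓ 11-001✓ 11-011✓ 11-100✓ 11-101✓ 11-111✓ 110-00✓ 110-01✓ 110-10✓ 110-11✓ 1100-0✓ 1100-1✓ 11000-✓ 11001-✓ 1101-0✓ 1101-1✓ 11010-✓ 11011-✓ 111-00✓ 111-01✓ 111-11✓ 1110-1✓ 11100-✓ 1111-1✓ 11110-✓
Round 2: --0010✓ --0101✓ --0110✓ --1101✓ -0-101✓ -00-10✓ -000-0 -1-101✓ -10-01 -10-10✓ 0--101✓ 0-0-10✓ 1--101✓ 1-0-00✓ 1-0-10✓ 1-00-0✓ 1-01-0✓ 1-01-1✓ 1-010-✓ 1-011-✓ 100--0✓ 1001--✓ 11--00✓ 11--01✓ 11--11✓ 11-0-1✓ 11-00-✓ 11-1-1✓ 11-10-✓ 110--0✓ 110--1✓ 110-0-✓ 110-1-✓ 1100--✓ 1101--✓ 111--1✓ 111-0-✓
Round 3: ---101 --0-10 1-0--0 1-01-- 11---1 11--0- 110---
PIs = {---101, --0-10, -000-0, -10-01, -11000, -11011, 0-1000, 00-000, 001-00, 00110-, 01-110, 1-0--0, 1-01--, 10-110, 11---1, 11--0-, 110---}
Coverage chart:
  m2: --0-10,-000-0
  m5: ---101 ←essential
  m6: --0-10 ←essential
  m8: 0-1000,00-000,001-00
  m12: 001-00,00110-
  m13: ---101,00110-
  m18: --0-10 ←essential
  m21: ---101,-10-01
  m22: --0-10,01-110
  m24: -11000,0-1000
  m27: -11011 ←essential
  m29: ---101 ←essential
  m30: 01-110 ←essential
  m32: -000-0,1-0--0
  m34: --0-10,-000-0,1-0--0
  m36: 1-0--0,1-01--
  m38: --0-10,1-0--0,1-01--,10-110
  m39: 1-01-- ←essential
  m45: ---101 ←essential
  m46: 10-110 ←essential
  m48: 1-0--0,11--0-,110---
  m49: -10-01,11---1,11--0-,110---
  m50: --0-10,1-0--0,110---
  m51: 11---1,110---
  m52: 1-0--0,1-01--,11--0-,110---
  m53: ---101,-10-01,1-01--,11---1,11--0-,110---
  m54: --0-10,1-0--0,1-01--,110---
  m55: 1-01--,11---1,110---
  m56: -11000,11--0-
  m57: 11---1,11--0-
  m59: -11011,11---1
  m60: 11--0- ←essential
  m61: ---101,11---1,11--0-
  m63: 11---1 ←essential
Essential: ---101, --0-10, -11011, 01-110, 1-01--, 10-110, 11---1, 11--0-
Petrick residual → -000-0, -11000, 001-00
Min cover (11 terms): de'f + c'ef' + b'c'd'f' + bcd'e'f' + bcd'ef + a'b'ce'f' + a'bdef' + ac'd + ab'def' + abf + abe'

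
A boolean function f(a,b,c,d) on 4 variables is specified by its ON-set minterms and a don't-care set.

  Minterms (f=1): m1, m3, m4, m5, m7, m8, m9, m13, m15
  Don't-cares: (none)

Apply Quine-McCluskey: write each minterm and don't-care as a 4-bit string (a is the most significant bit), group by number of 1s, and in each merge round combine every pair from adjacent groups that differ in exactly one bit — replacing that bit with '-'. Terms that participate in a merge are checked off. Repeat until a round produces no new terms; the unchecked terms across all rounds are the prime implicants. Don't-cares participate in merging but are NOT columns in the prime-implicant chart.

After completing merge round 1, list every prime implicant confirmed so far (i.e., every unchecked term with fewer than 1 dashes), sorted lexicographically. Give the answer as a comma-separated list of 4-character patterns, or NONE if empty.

[col 0] 0001*, 0011*, 0100*, 0101*, 0111*, 1000*, 1001*, 1101*, 1111*
[col 1] -001*, -101*, -111*, 0-01*, 0-11*, 00-1*, 01-1*, 010-, 1-01*, 100-, 11-1*
[col 2] --01, -1-1, 0--1
Prime implicants: --01, -1-1, 0--1, 010-, 100-

NONE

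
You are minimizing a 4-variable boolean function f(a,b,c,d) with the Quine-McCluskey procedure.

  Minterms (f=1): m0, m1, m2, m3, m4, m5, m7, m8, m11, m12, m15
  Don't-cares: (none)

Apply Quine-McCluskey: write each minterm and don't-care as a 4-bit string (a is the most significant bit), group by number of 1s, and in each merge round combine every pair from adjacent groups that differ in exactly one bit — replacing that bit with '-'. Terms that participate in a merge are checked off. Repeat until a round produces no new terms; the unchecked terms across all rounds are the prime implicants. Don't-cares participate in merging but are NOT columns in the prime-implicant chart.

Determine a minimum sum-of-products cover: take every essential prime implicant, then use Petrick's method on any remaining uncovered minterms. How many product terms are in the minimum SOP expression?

Round 0: 0000✓ 0001✓ 0010✓ 0011✓ 0100✓ 0101✓ 0111✓ 1000✓ 1011✓ 1100✓ 1111✓
Round 1: -000✓ -011✓ -100✓ -111✓ 0-00✓ 0-01✓ 0-11✓ 00-0✓ 00-1✓ 000-✓ 001-✓ 01-1✓ 010-✓ 1-00✓ 1-11✓
Round 2: --00 --11 0--1 0-0- 00--
PIs = {--00, --11, 0--1, 0-0-, 00--}
Coverage chart:
  m0: --00,0-0-,00--
  m1: 0--1,0-0-,00--
  m2: 00-- ←essential
  m3: --11,0--1,00--
  m4: --00,0-0-
  m5: 0--1,0-0-
  m7: --11,0--1
  m8: --00 ←essential
  m11: --11 ←essential
  m12: --00 ←essential
  m15: --11 ←essential
Essential: --00, --11, 00--
Petrick residual → 0--1
Min cover (4 terms): c'd' + cd + a'd + a'b'

4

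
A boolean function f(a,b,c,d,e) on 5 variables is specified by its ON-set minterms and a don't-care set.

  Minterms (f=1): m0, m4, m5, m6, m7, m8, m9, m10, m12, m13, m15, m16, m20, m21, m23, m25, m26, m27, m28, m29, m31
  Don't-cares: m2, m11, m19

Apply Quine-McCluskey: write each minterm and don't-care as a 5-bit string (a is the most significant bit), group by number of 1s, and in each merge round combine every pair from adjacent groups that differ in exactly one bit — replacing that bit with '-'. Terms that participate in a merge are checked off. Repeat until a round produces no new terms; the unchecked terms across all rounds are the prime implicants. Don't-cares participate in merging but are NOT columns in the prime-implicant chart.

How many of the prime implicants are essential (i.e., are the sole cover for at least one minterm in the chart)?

[col 0] 00000*, 00010*, 00100*, 00101*, 00110*, 00111*, 01000*, 01001*, 01010*, 01011*, 01100*, 01101*, 01111*, 10000*, 10011*, 10100*, 10101*, 10111*, 11001*, 11010*, 11011*, 11100*, 11101*, 11111*
[col 1] -0000*, -0100*, -0101*, -0111*, -1001*, -1010*, -1011*, -1100*, -1101*, -1111*, 0-000*, 0-010*, 0-100*, 0-101*, 0-111*, 00-00*, 00-10*, 000-0*, 001-0*, 001-1*, 0010-*, 0011-*, 01-00*, 01-01*, 01-11*, 010-0*, 010-1*, 0100-*, 0101-*, 011-1*, 0110-*, 1-011*, 1-100*, 1-101*, 1-111*, 10-00*, 10-11*, 101-1*, 1010-*, 11-01*, 11-11*, 110-1*, 1101-*, 111-1*, 1110-*
[col 2] --100*, --101*, --111*, -0-00, -01-1*, -010-*, -1-01*, -1-11*, -10-1*, -101-, -11-1*, -110-*, 0--00, 0-0-0, 0-1-1*, 0-10-*, 00--0, 001--, 01--1*, 01-0-, 010--, 1--11, 1-1-1*, 1-10-*, 11--1*
[col 3] --1-1, --10-, -1--1
Prime implicants: --1-1, --10-, -0-00, -1--1, -101-, 0--00, 0-0-0, 00--0, 001--, 01-0-, 010--, 1--11
PI chart (minterm → PIs covering it):
  0 | -0-00,0--00,0-0-0,00--0
  4 | --10-,-0-00,0--00,00--0,001--
  5 | --1-1,--10-,001--
  6 | 00--0,001--
  7 | --1-1,001--
  8 | 0--00,0-0-0,01-0-,010--
  9 | -1--1,01-0-,010--
  10 | -101-,0-0-0,010--
  12 | --10-,0--00,01-0-
  13 | --1-1,--10-,-1--1,01-0-
  15 | --1-1,-1--1
  16 | -0-00  (sole → essential)
  20 | --10-,-0-00
  21 | --1-1,--10-
  23 | --1-1,1--11
  25 | -1--1  (sole → essential)
  26 | -101-  (sole → essential)
  27 | -1--1,-101-,1--11
  28 | --10-  (sole → essential)
  29 | --1-1,--10-,-1--1
  31 | --1-1,-1--1,1--11
Essential prime implicants: --10-, -0-00, -1--1, -101-

4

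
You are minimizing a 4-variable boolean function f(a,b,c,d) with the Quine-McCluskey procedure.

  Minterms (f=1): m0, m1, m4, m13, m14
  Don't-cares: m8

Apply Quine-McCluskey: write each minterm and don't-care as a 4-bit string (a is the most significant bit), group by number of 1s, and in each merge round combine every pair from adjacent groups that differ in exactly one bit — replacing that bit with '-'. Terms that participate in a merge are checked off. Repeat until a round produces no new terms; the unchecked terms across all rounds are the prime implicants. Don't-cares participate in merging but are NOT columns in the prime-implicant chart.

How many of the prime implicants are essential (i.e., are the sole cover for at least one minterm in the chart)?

size-2^0 implicants → 0000(✓)  0001(✓)  0100(✓)  1000(✓)  1101  1110
size-2^1 implicants → -000  0-00  000-
Unchecked terms (primes): -000, 0-00, 000-, 1101, 1110
Minterm coverage:
  m0 ⊆ -000,0-00,000-
  m1 ⊆ 000- [E]
  m4 ⊆ 0-00 [E]
  m13 ⊆ 1101 [E]
  m14 ⊆ 1110 [E]
E = {0-00, 000-, 1101, 1110}

4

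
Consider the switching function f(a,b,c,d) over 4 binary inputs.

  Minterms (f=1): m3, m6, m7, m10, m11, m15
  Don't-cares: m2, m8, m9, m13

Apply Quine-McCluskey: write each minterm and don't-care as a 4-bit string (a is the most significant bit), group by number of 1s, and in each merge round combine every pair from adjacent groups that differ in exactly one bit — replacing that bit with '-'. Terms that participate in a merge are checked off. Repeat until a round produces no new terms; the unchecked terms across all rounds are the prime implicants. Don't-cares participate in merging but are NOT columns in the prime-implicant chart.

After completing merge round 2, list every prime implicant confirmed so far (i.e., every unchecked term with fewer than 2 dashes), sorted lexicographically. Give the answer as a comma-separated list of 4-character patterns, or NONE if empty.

size-2^0 implicants → 0010(✓)  0011(✓)  0110(✓)  0111(✓)  1000(✓)  1001(✓)  1010(✓)  1011(✓)  1101(✓)  1111(✓)
size-2^1 implicants → -010(✓)  -011(✓)  -111(✓)  0-10(✓)  0-11(✓)  001-(✓)  011-(✓)  1-01(✓)  1-11(✓)  10-0(✓)  10-1(✓)  100-(✓)  101-(✓)  11-1(✓)
size-2^2 implicants → --11  -01-  0-1-  1--1  10--
Unchecked terms (primes): --11, -01-, 0-1-, 1--1, 10--

NONE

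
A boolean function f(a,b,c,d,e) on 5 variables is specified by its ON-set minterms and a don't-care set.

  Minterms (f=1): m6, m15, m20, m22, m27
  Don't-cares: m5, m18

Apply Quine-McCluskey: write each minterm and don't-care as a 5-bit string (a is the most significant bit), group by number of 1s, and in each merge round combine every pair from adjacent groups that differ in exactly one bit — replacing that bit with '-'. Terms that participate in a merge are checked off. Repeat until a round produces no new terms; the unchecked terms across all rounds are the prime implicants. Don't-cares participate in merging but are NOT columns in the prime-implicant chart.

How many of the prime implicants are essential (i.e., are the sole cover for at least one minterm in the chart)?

4

Round 0: 00101 00110✓ 01111 10010✓ 10100✓ 10110✓ 11011
Round 1: -0110 10-10 101-0
PIs = {-0110, 00101, 01111, 10-10, 101-0, 11011}
Coverage chart:
  m6: -0110 ←essential
  m15: 01111 ←essential
  m20: 101-0 ←essential
  m22: -0110,10-10,101-0
  m27: 11011 ←essential
Essential: -0110, 01111, 101-0, 11011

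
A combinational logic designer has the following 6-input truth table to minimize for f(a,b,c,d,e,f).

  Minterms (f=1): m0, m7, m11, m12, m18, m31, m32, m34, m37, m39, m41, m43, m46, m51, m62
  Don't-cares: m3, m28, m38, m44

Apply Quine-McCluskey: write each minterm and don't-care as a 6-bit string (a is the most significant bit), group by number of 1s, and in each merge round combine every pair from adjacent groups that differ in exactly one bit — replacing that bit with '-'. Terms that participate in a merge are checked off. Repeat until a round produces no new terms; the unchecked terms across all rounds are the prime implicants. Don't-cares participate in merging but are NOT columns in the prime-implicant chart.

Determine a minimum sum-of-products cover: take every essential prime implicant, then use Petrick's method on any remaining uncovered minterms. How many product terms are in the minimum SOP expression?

11

[col 0] 000000*, 000011*, 000111*, 001011*, 001100*, 010010, 011100*, 011111, 100000*, 100010*, 100101*, 100110*, 100111*, 101001*, 101011*, 101100*, 101110*, 110011, 111110*
[col 1] -00000, -00111, -01011, -01100, 0-1100, 00-011, 000-11, 1-1110, 10-110, 100-10, 1000-0, 1001-1, 10011-, 1010-1, 1011-0
Prime implicants: -00000, -00111, -01011, -01100, 0-1100, 00-011, 000-11, 010010, 011111, 1-1110, 10-110, 100-10, 1000-0, 1001-1, 10011-, 1010-1, 1011-0, 110011
PI chart (minterm → PIs covering it):
  0 | -00000  (sole → essential)
  7 | -00111,000-11
  11 | -01011,00-011
  12 | -01100,0-1100
  18 | 010010  (sole → essential)
  31 | 011111  (sole → essential)
  32 | -00000,1000-0
  34 | 100-10,1000-0
  37 | 1001-1  (sole → essential)
  39 | -00111,1001-1,10011-
  41 | 1010-1  (sole → essential)
  43 | -01011,1010-1
  46 | 1-1110,10-110,1011-0
  51 | 110011  (sole → essential)
  62 | 1-1110  (sole → essential)
Essential prime implicants: -00000, 010010, 011111, 1-1110, 1001-1, 1010-1, 110011
Petrick residual → -00111, -01011, -01100, 100-10
Minimum SOP uses 11 PIs: b'c'd'e'f' + b'c'def + b'cd'ef + b'cde'f' + a'bc'd'ef' + a'bcdef + acdef' + ab'c'ef' + ab'c'df + ab'cd'f + abc'd'ef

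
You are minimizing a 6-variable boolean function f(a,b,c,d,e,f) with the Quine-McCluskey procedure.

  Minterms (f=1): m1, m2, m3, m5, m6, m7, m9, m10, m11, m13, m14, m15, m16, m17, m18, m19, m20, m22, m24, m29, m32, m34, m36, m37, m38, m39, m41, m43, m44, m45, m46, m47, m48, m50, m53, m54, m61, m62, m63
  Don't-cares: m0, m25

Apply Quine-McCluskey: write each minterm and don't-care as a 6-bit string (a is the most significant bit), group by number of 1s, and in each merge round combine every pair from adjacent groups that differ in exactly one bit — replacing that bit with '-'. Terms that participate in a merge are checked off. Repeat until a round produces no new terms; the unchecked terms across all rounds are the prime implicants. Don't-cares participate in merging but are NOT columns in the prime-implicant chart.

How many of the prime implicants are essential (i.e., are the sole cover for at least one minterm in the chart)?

size-2^0 implicants → 000000(✓)  000001(✓)  000010(✓)  000011(✓)  000101(✓)  000110(✓)  000111(✓)  001001(✓)  001010(✓)  001011(✓)  001101(✓)  001110(✓)  001111(✓)  010000(✓)  010001(✓)  010010(✓)  010011(✓)  010100(✓)  010110(✓)  011000(✓)  011001(✓)  011101(✓)  100000(✓)  100010(✓)  100100(✓)  100101(✓)  100110(✓)  100111(✓)  101001(✓)  101011(✓)  101100(✓)  101101(✓)  101110(✓)  101111(✓)  110000(✓)  110010(✓)  110101(✓)  110110(✓)  111101(✓)  111110(✓)  111111(✓)
size-2^1 implicants → -00000(✓)  -00010(✓)  -00101(✓)  -00110(✓)  -00111(✓)  -01001(✓)  -01011(✓)  -01101(✓)  -01110(✓)  -01111(✓)  -10000(✓)  -10010(✓)  -10110(✓)  -11101(✓)  0-0000(✓)  0-0001(✓)  0-0010(✓)  0-0011(✓)  0-0110(✓)  0-1001(✓)  0-1101(✓)  00-001(✓)  00-010(✓)  00-011(✓)  00-101(✓)  00-110(✓)  00-111(✓)  000-01(✓)  000-10(✓)  000-11(✓)  0000-0(✓)  0000-1(✓)  00000-(✓)  00001-(✓)  0001-1(✓)  00011-(✓)  001-01(✓)  001-10(✓)  001-11(✓)  0010-1(✓)  00101-(✓)  0011-1(✓)  00111-(✓)  01-000(✓)  01-001(✓)  010-00(✓)  010-10(✓)  0100-0(✓)  0100-1(✓)  01000-(✓)  01001-(✓)  0101-0(✓)  011-01(✓)  01100-(✓)  1-0000(✓)  1-0010(✓)  1-0101(✓)  1-0110(✓)  1-1101(✓)  1-1110(✓)  1-1111(✓)  10-100(✓)  10-101(✓)  10-110(✓)  10-111(✓)  100-00(✓)  100-10(✓)  1000-0(✓)  1001-0(✓)  1001-1(✓)  10010-(✓)  10011-(✓)  101-01(✓)  101-11(✓)  1010-1(✓)  1011-0(✓)  1011-1(✓)  10110-(✓)  10111-(✓)  11-101(✓)  11-110(✓)  110-10(✓)  1100-0(✓)  1111-1(✓)  11111-(✓)
size-2^2 implicants → --0000(✓)  --0010(✓)  --0110(✓)  --1101  -0-101(✓)  -0-110(✓)  -0-111(✓)  -00-10(✓)  -000-0(✓)  -001-1(✓)  -0011-(✓)  -01-01(✓)  -01-11(✓)  -010-1(✓)  -011-1(✓)  -0111-(✓)  -10-10(✓)  -100-0(✓)  0--001  0-0-10(✓)  0-00-0(✓)  0-00-1(✓)  0-000-(✓)  0-001-(✓)  0-1-01  00--01(✓)  00--10(✓)  00--11(✓)  00-0-1(✓)  00-01-(✓)  00-1-1(✓)  00-11-(✓)  000--1(✓)  000-1-(✓)  0000--(✓)  001--1(✓)  001-1-(✓)  01-00-  010--0  0100--(✓)  1--101  1--110  1-0-10(✓)  1-00-0(✓)  1-11-1  1-111-  10-1-0(✓)  10-1-1(✓)  10-10-(✓)  10-11-(✓)  100--0  1001--(✓)  101--1(✓)  1011--(✓)
size-2^3 implicants → --0-10  --00-0  -0-1-1  -0-11-  -01--1  0-00--  00---1  00--1-  10-1--
Unchecked terms (primes): --0-10, --00-0, --1101, -0-1-1, -0-11-, -01--1, 0--001, 0-00--, 0-1-01, 00---1, 00--1-, 01-00-, 010--0, 1--101, 1--110, 1-11-1, 1-111-, 10-1--, 100--0
Minterm coverage:
  m1 ⊆ 0--001,0-00--,00---1
  m2 ⊆ --0-10,--00-0,0-00--,00--1-
  m3 ⊆ 0-00--,00---1,00--1-
  m5 ⊆ -0-1-1,00---1
  m6 ⊆ --0-10,-0-11-,00--1-
  m7 ⊆ -0-1-1,-0-11-,00---1,00--1-
  m9 ⊆ -01--1,0--001,0-1-01,00---1
  m10 ⊆ 00--1- [E]
  m11 ⊆ -01--1,00---1,00--1-
  m13 ⊆ --1101,-0-1-1,-01--1,0-1-01,00---1
  m14 ⊆ -0-11-,00--1-
  m15 ⊆ -0-1-1,-0-11-,-01--1,00---1,00--1-
  m16 ⊆ --00-0,0-00--,01-00-,010--0
  m17 ⊆ 0--001,0-00--,01-00-
  m18 ⊆ --0-10,--00-0,0-00--,010--0
  m19 ⊆ 0-00-- [E]
  m20 ⊆ 010--0 [E]
  m22 ⊆ --0-10,010--0
  m24 ⊆ 01-00- [E]
  m29 ⊆ --1101,0-1-01
  m32 ⊆ --00-0,100--0
  m34 ⊆ --0-10,--00-0,100--0
  m36 ⊆ 10-1--,100--0
  m37 ⊆ -0-1-1,1--101,10-1--
  m38 ⊆ --0-10,-0-11-,1--110,10-1--,100--0
  m39 ⊆ -0-1-1,-0-11-,10-1--
  m41 ⊆ -01--1 [E]
  m43 ⊆ -01--1 [E]
  m44 ⊆ 10-1-- [E]
  m45 ⊆ --1101,-0-1-1,-01--1,1--101,1-11-1,10-1--
  m46 ⊆ -0-11-,1--110,1-111-,10-1--
  m47 ⊆ -0-1-1,-0-11-,-01--1,1-11-1,1-111-,10-1--
  m48 ⊆ --00-0 [E]
  m50 ⊆ --0-10,--00-0
  m53 ⊆ 1--101 [E]
  m54 ⊆ --0-10,1--110
  m61 ⊆ --1101,1--101,1-11-1
  m62 ⊆ 1--110,1-111-
  m63 ⊆ 1-11-1,1-111-
E = {--00-0, -01--1, 0-00--, 00--1-, 01-00-, 010--0, 1--101, 10-1--}

8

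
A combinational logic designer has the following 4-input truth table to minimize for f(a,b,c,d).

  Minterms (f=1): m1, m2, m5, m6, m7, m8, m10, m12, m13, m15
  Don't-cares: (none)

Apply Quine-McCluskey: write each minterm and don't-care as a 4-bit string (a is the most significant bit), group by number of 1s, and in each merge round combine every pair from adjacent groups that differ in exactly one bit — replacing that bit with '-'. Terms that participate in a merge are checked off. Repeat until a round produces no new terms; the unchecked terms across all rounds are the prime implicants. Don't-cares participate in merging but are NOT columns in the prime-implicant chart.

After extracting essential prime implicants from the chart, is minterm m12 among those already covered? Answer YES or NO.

NO

Round 0: 0001✓ 0010✓ 0101✓ 0110✓ 0111✓ 1000✓ 1010✓ 1100✓ 1101✓ 1111✓
Round 1: -010 -101✓ -111✓ 0-01 0-10 01-1✓ 011- 1-00 10-0 11-1✓ 110-
Round 2: -1-1
PIs = {-010, -1-1, 0-01, 0-10, 011-, 1-00, 10-0, 110-}
Coverage chart:
  m1: 0-01 ←essential
  m2: -010,0-10
  m5: -1-1,0-01
  m6: 0-10,011-
  m7: -1-1,011-
  m8: 1-00,10-0
  m10: -010,10-0
  m12: 1-00,110-
  m13: -1-1,110-
  m15: -1-1 ←essential
Essential: -1-1, 0-01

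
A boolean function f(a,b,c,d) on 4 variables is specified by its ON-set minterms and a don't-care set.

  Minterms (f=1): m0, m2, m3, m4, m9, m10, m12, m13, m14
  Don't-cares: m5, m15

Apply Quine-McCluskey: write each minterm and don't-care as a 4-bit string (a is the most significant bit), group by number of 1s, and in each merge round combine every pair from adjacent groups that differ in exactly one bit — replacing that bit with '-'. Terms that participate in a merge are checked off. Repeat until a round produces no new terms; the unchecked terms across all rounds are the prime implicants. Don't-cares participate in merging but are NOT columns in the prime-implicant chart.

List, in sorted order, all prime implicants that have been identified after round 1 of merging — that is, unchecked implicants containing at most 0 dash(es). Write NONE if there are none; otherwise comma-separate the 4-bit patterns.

NONE

size-2^0 implicants → 0000(✓)  0010(✓)  0011(✓)  0100(✓)  0101(✓)  1001(✓)  1010(✓)  1100(✓)  1101(✓)  1110(✓)  1111(✓)
size-2^1 implicants → -010  -100(✓)  -101(✓)  0-00  00-0  001-  010-(✓)  1-01  1-10  11-0(✓)  11-1(✓)  110-(✓)  111-(✓)
size-2^2 implicants → -10-  11--
Unchecked terms (primes): -010, -10-, 0-00, 00-0, 001-, 1-01, 1-10, 11--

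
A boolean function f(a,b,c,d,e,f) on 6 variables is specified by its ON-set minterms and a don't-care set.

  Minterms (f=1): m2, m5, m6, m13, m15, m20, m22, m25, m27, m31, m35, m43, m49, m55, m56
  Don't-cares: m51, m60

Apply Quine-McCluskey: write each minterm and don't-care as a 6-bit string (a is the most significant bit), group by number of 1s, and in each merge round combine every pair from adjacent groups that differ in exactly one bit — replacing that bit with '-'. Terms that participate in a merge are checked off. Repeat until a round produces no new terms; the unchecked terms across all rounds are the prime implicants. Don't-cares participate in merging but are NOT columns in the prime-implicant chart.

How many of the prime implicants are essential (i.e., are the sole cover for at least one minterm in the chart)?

Round 0: 000010✓ 000101✓ 000110✓ 001101✓ 001111✓ 010100✓ 010110✓ 011001✓ 011011✓ 011111✓ 100011✓ 101011✓ 110001✓ 110011✓ 110111✓ 111000✓ 111100✓
Round 1: 0-0110 0-1111 00-101 000-10 0011-1 0101-0 011-11 0110-1 1-0011 10-011 110-11 1100-1 111-00
PIs = {0-0110, 0-1111, 00-101, 000-10, 0011-1, 0101-0, 011-11, 0110-1, 1-0011, 10-011, 110-11, 1100-1, 111-00}
Coverage chart:
  m2: 000-10 ←essential
  m5: 00-101 ←essential
  m6: 0-0110,000-10
  m13: 00-101,0011-1
  m15: 0-1111,0011-1
  m20: 0101-0 ←essential
  m22: 0-0110,0101-0
  m25: 0110-1 ←essential
  m27: 011-11,0110-1
  m31: 0-1111,011-11
  m35: 1-0011,10-011
  m43: 10-011 ←essential
  m49: 1100-1 ←essential
  m55: 110-11 ←essential
  m56: 111-00 ←essential
Essential: 00-101, 000-10, 0101-0, 0110-1, 10-011, 110-11, 1100-1, 111-00

8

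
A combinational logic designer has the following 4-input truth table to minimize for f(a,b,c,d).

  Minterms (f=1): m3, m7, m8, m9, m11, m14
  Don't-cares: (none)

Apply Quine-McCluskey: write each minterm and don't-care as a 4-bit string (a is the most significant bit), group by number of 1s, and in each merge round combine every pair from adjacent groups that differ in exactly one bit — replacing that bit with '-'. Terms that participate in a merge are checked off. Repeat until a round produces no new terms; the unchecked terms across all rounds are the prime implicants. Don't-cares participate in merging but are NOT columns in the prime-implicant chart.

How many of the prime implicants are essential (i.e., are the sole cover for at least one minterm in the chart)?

size-2^0 implicants → 0011(✓)  0111(✓)  1000(✓)  1001(✓)  1011(✓)  1110
size-2^1 implicants → -011  0-11  10-1  100-
Unchecked terms (primes): -011, 0-11, 10-1, 100-, 1110
Minterm coverage:
  m3 ⊆ -011,0-11
  m7 ⊆ 0-11 [E]
  m8 ⊆ 100- [E]
  m9 ⊆ 10-1,100-
  m11 ⊆ -011,10-1
  m14 ⊆ 1110 [E]
E = {0-11, 100-, 1110}

3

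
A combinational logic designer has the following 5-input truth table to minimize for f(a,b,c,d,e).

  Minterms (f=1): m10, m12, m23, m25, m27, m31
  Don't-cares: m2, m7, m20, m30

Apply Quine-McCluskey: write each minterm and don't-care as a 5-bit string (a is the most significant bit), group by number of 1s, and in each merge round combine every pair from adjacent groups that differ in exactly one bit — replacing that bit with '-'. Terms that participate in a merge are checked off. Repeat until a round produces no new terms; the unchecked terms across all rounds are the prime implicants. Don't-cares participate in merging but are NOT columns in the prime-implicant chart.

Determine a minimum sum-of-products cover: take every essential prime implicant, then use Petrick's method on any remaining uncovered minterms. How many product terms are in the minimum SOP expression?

4

[col 0] 00010*, 00111*, 01010*, 01100, 10100, 10111*, 11001*, 11011*, 11110*, 11111*
[col 1] -0111, 0-010, 1-111, 11-11, 110-1, 1111-
Prime implicants: -0111, 0-010, 01100, 1-111, 10100, 11-11, 110-1, 1111-
PI chart (minterm → PIs covering it):
  10 | 0-010  (sole → essential)
  12 | 01100  (sole → essential)
  23 | -0111,1-111
  25 | 110-1  (sole → essential)
  27 | 11-11,110-1
  31 | 1-111,11-11,1111-
Essential prime implicants: 0-010, 01100, 110-1
Petrick residual → 1-111
Minimum SOP uses 4 PIs: a'c'de' + a'bcd'e' + acde + abc'e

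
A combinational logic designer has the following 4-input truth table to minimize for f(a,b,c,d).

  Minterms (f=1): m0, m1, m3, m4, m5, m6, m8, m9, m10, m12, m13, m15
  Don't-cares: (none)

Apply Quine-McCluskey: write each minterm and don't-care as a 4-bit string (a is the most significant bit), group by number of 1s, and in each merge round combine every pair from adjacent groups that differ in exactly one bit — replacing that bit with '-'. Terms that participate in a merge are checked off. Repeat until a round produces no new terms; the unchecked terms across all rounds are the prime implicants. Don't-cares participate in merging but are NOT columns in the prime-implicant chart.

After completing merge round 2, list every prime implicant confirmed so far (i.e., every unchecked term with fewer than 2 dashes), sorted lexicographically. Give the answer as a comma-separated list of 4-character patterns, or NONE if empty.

Round 0: 0000✓ 0001✓ 0011✓ 0100✓ 0101✓ 0110✓ 1000✓ 1001✓ 1010✓ 1100✓ 1101✓ 1111✓
Round 1: -000✓ -001✓ -100✓ -101✓ 0-00✓ 0-01✓ 00-1 000-✓ 01-0 010-✓ 1-00✓ 1-01✓ 10-0 100-✓ 11-1 110-✓
Round 2: --00✓ --01✓ -00-✓ -10-✓ 0-0-✓ 1-0-✓
Round 3: --0-
PIs = {--0-, 00-1, 01-0, 10-0, 11-1}

00-1, 01-0, 10-0, 11-1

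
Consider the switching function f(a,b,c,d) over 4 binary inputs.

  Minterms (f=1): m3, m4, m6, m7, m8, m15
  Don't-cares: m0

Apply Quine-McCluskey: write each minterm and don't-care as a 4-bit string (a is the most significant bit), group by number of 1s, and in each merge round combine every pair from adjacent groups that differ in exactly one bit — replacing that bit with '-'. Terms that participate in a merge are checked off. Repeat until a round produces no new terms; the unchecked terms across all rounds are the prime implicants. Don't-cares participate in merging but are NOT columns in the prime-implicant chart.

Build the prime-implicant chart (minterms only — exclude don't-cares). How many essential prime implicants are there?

3

Round 0: 0000✓ 0011✓ 0100✓ 0110✓ 0111✓ 1000✓ 1111✓
Round 1: -000 -111 0-00 0-11 01-0 011-
PIs = {-000, -111, 0-00, 0-11, 01-0, 011-}
Coverage chart:
  m3: 0-11 ←essential
  m4: 0-00,01-0
  m6: 01-0,011-
  m7: -111,0-11,011-
  m8: -000 ←essential
  m15: -111 ←essential
Essential: -000, -111, 0-11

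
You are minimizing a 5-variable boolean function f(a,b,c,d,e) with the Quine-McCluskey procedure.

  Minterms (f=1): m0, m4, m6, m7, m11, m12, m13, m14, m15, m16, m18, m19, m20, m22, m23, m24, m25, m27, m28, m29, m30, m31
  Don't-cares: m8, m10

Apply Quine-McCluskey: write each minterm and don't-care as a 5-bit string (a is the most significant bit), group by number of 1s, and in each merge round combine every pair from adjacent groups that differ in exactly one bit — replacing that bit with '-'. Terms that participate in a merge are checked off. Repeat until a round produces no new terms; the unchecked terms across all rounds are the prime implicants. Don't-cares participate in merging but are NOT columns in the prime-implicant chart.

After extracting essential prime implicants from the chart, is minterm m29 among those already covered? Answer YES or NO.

size-2^0 implicants → 00000(✓)  00100(✓)  00110(✓)  00111(✓)  01000(✓)  01010(✓)  01011(✓)  01100(✓)  01101(✓)  01110(✓)  01111(✓)  10000(✓)  10010(✓)  10011(✓)  10100(✓)  10110(✓)  10111(✓)  11000(✓)  11001(✓)  11011(✓)  11100(✓)  11101(✓)  11110(✓)  11111(✓)
size-2^1 implicants → -0000(✓)  -0100(✓)  -0110(✓)  -0111(✓)  -1000(✓)  -1011(✓)  -1100(✓)  -1101(✓)  -1110(✓)  -1111(✓)  0-000(✓)  0-100(✓)  0-110(✓)  0-111(✓)  00-00(✓)  001-0(✓)  0011-(✓)  01-00(✓)  01-10(✓)  01-11(✓)  010-0(✓)  0101-(✓)  011-0(✓)  011-1(✓)  0110-(✓)  0111-(✓)  1-000(✓)  1-011(✓)  1-100(✓)  1-110(✓)  1-111(✓)  10-00(✓)  10-10(✓)  10-11(✓)  100-0(✓)  1001-(✓)  101-0(✓)  1011-(✓)  11-00(✓)  11-01(✓)  11-11(✓)  110-1(✓)  1100-(✓)  111-0(✓)  111-1(✓)  1110-(✓)  1111-(✓)
size-2^2 implicants → --000(✓)  --100(✓)  --110(✓)  --111(✓)  -0-00(✓)  -01-0(✓)  -011-(✓)  -1-00(✓)  -1-11  -11-0(✓)  -11-1(✓)  -110-(✓)  -111-(✓)  0--00(✓)  0-1-0(✓)  0-11-(✓)  01--0  01-1-  011--(✓)  1--00(✓)  1--11  1-1-0(✓)  1-11-(✓)  10--0  10-1-  11--1  11-0-  111--(✓)
size-2^3 implicants → ---00  --1-0  --11-  -11--
Unchecked terms (primes): ---00, --1-0, --11-, -1-11, -11--, 01--0, 01-1-, 1--11, 10--0, 10-1-, 11--1, 11-0-
Minterm coverage:
  m0 ⊆ ---00 [E]
  m4 ⊆ ---00,--1-0
  m6 ⊆ --1-0,--11-
  m7 ⊆ --11- [E]
  m11 ⊆ -1-11,01-1-
  m12 ⊆ ---00,--1-0,-11--,01--0
  m13 ⊆ -11-- [E]
  m14 ⊆ --1-0,--11-,-11--,01--0,01-1-
  m15 ⊆ --11-,-1-11,-11--,01-1-
  m16 ⊆ ---00,10--0
  m18 ⊆ 10--0,10-1-
  m19 ⊆ 1--11,10-1-
  m20 ⊆ ---00,--1-0,10--0
  m22 ⊆ --1-0,--11-,10--0,10-1-
  m23 ⊆ --11-,1--11,10-1-
  m24 ⊆ ---00,11-0-
  m25 ⊆ 11--1,11-0-
  m27 ⊆ -1-11,1--11,11--1
  m28 ⊆ ---00,--1-0,-11--,11-0-
  m29 ⊆ -11--,11--1,11-0-
  m30 ⊆ --1-0,--11-,-11--
  m31 ⊆ --11-,-1-11,-11--,1--11,11--1
E = {---00, --11-, -11--}

YES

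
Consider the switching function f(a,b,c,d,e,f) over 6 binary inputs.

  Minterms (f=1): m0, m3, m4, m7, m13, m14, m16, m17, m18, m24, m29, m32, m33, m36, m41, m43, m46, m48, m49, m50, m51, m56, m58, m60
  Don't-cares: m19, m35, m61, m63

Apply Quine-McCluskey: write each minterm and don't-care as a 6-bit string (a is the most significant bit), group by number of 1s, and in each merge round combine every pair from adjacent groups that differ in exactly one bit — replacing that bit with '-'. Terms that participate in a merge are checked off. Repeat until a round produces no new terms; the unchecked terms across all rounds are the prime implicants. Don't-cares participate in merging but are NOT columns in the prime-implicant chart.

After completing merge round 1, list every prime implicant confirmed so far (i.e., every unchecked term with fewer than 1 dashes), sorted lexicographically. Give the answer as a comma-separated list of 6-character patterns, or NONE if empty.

NONE

[col 0] 000000*, 000011*, 000100*, 000111*, 001101*, 001110*, 010000*, 010001*, 010010*, 010011*, 011000*, 011101*, 100000*, 100001*, 100011*, 100100*, 101001*, 101011*, 101110*, 110000*, 110001*, 110010*, 110011*, 111000*, 111010*, 111100*, 111101*, 111111*
[col 1] -00000*, -00011*, -00100*, -01110, -10000*, -10001*, -10010*, -10011*, -11000*, -11101, 0-0000*, 0-0011*, 0-1101, 000-00*, 000-11, 01-000*, 0100-0*, 0100-1*, 01000-*, 01001-*, 1-0000*, 1-0001*, 1-0011*, 10-001*, 10-011*, 100-00*, 1000-1*, 10000-*, 1010-1*, 11-000*, 11-010*, 1100-0*, 1100-1*, 11000-*, 11001-*, 111-00, 1110-0*, 1111-1, 11110-
[col 2] --0000, --0011, -00-00, -1-000, -100-0*, -100-1*, -1000-*, -1001-*, 0100--*, 1-00-1, 1-000-, 10-0-1, 11-0-0, 1100--*
[col 3] -100--
Prime implicants: --0000, --0011, -00-00, -01110, -1-000, -100--, -11101, 0-1101, 000-11, 1-00-1, 1-000-, 10-0-1, 11-0-0, 111-00, 1111-1, 11110-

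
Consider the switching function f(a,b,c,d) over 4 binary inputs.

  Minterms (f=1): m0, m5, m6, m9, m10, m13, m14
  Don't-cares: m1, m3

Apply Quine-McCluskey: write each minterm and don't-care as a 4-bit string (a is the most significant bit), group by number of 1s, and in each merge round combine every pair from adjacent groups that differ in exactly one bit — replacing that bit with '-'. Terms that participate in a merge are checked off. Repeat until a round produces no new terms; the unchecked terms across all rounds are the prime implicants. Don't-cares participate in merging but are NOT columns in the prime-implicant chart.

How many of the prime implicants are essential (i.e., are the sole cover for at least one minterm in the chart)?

size-2^0 implicants → 0000(✓)  0001(✓)  0011(✓)  0101(✓)  0110(✓)  1001(✓)  1010(✓)  1101(✓)  1110(✓)
size-2^1 implicants → -001(✓)  -101(✓)  -110  0-01(✓)  00-1  000-  1-01(✓)  1-10
size-2^2 implicants → --01
Unchecked terms (primes): --01, -110, 00-1, 000-, 1-10
Minterm coverage:
  m0 ⊆ 000- [E]
  m5 ⊆ --01 [E]
  m6 ⊆ -110 [E]
  m9 ⊆ --01 [E]
  m10 ⊆ 1-10 [E]
  m13 ⊆ --01 [E]
  m14 ⊆ -110,1-10
E = {--01, -110, 000-, 1-10}

4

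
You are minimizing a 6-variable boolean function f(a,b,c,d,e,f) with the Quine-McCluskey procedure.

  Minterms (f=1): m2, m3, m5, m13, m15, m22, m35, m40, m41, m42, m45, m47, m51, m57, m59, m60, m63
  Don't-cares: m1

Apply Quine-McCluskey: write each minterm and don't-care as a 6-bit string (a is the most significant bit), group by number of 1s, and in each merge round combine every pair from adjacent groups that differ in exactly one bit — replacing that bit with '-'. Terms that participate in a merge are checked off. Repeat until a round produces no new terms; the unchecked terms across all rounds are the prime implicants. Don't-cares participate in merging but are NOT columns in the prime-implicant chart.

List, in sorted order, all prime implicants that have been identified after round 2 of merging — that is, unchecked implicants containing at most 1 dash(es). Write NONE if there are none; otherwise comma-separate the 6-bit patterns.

Round 0: 000001✓ 000010✓ 000011✓ 000101✓ 001101✓ 001111✓ 010110 100011✓ 101000✓ 101001✓ 101010✓ 101101✓ 101111✓ 110011✓ 111001✓ 111011✓ 111100 111111✓
Round 1: -00011 -01101✓ -01111✓ 00-101 000-01 0000-1 00001- 0011-1✓ 1-0011 1-1001 1-1111 101-01 1010-0 10100- 1011-1✓ 11-011 111-11 1110-1
Round 2: -011-1
PIs = {-00011, -011-1, 00-101, 000-01, 0000-1, 00001-, 010110, 1-0011, 1-1001, 1-1111, 101-01, 1010-0, 10100-, 11-011, 111-11, 1110-1, 111100}

-00011, 00-101, 000-01, 0000-1, 00001-, 010110, 1-0011, 1-1001, 1-1111, 101-01, 1010-0, 10100-, 11-011, 111-11, 1110-1, 111100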